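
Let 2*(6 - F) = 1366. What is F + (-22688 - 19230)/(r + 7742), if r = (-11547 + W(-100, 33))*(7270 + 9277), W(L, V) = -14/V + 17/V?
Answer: -711407817166/1050824295 ≈ -677.00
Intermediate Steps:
F = -677 (F = 6 - ½*1366 = 6 - 683 = -677)
W(L, V) = 3/V
r = -2101733752/11 (r = (-11547 + 3/33)*(7270 + 9277) = (-11547 + 3*(1/33))*16547 = (-11547 + 1/11)*16547 = -127016/11*16547 = -2101733752/11 ≈ -1.9107e+8)
F + (-22688 - 19230)/(r + 7742) = -677 + (-22688 - 19230)/(-2101733752/11 + 7742) = -677 - 41918/(-2101648590/11) = -677 - 41918*(-11/2101648590) = -677 + 230549/1050824295 = -711407817166/1050824295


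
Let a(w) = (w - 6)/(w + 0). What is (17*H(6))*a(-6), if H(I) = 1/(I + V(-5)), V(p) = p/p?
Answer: 34/7 ≈ 4.8571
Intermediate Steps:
V(p) = 1
H(I) = 1/(1 + I) (H(I) = 1/(I + 1) = 1/(1 + I))
a(w) = (-6 + w)/w
(17*H(6))*a(-6) = (17/(1 + 6))*((-6 - 6)/(-6)) = (17/7)*(-⅙*(-12)) = (17*(⅐))*2 = (17/7)*2 = 34/7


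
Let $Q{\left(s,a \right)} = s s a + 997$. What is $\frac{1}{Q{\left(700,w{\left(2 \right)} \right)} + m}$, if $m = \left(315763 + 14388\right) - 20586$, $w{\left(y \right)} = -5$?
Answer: $- \frac{1}{2139438} \approx -4.6741 \cdot 10^{-7}$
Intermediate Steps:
$Q{\left(s,a \right)} = 997 + a s^{2}$ ($Q{\left(s,a \right)} = s^{2} a + 997 = a s^{2} + 997 = 997 + a s^{2}$)
$m = 309565$ ($m = 330151 - 20586 = 309565$)
$\frac{1}{Q{\left(700,w{\left(2 \right)} \right)} + m} = \frac{1}{\left(997 - 5 \cdot 700^{2}\right) + 309565} = \frac{1}{\left(997 - 2450000\right) + 309565} = \frac{1}{-2449003 + 309565} = \frac{1}{-2139438} = - \frac{1}{2139438}$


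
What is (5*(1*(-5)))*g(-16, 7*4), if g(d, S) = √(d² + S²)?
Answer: -100*√65 ≈ -806.23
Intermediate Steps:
g(d, S) = √(S² + d²)
(5*(1*(-5)))*g(-16, 7*4) = (5*(1*(-5)))*√((7*4)² + (-16)²) = (5*(-5))*√(28² + 256) = -25*√(784 + 256) = -100*√65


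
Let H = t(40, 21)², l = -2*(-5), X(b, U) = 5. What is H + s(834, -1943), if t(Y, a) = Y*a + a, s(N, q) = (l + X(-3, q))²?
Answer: 741546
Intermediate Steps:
l = 10
s(N, q) = 225 (s(N, q) = (10 + 5)² = 15² = 225)
t(Y, a) = a + Y*a
H = 741321 (H = (21*(1 + 40))² = (21*41)² = 861² = 741321)
H + s(834, -1943) = 741321 + 225 = 741546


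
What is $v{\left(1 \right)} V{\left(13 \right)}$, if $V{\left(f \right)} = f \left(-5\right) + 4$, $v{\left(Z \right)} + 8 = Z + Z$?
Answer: $366$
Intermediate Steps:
$v{\left(Z \right)} = -8 + 2 Z$ ($v{\left(Z \right)} = -8 + \left(Z + Z\right) = -8 + 2 Z$)
$V{\left(f \right)} = 4 - 5 f$ ($V{\left(f \right)} = - 5 f + 4 = 4 - 5 f$)
$v{\left(1 \right)} V{\left(13 \right)} = \left(-8 + 2 \cdot 1\right) \left(4 - 65\right) = \left(-8 + 2\right) \left(4 - 65\right) = \left(-6\right) \left(-61\right) = 366$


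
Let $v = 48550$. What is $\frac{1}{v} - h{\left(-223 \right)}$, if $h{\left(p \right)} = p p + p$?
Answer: $- \frac{2403516299}{48550} \approx -49506.0$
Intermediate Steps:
$h{\left(p \right)} = p + p^{2}$ ($h{\left(p \right)} = p^{2} + p = p + p^{2}$)
$\frac{1}{v} - h{\left(-223 \right)} = \frac{1}{48550} - - 223 \left(1 - 223\right) = \frac{1}{48550} - \left(-223\right) \left(-222\right) = \frac{1}{48550} - 49506 = - \frac{2403516299}{48550}$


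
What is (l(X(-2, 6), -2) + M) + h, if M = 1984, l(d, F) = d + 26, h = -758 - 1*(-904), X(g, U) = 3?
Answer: 2159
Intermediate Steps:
h = 146 (h = -758 + 904 = 146)
l(d, F) = 26 + d
(l(X(-2, 6), -2) + M) + h = ((26 + 3) + 1984) + 146 = (29 + 1984) + 146 = 2013 + 146 = 2159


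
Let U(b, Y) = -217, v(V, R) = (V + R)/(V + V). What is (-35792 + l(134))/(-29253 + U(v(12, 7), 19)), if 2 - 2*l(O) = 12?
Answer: 35797/29470 ≈ 1.2147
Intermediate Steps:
l(O) = -5 (l(O) = 1 - ½*12 = 1 - 6 = -5)
v(V, R) = (R + V)/(2*V) (v(V, R) = (R + V)/((2*V)) = (R + V)*(1/(2*V)) = (R + V)/(2*V))
(-35792 + l(134))/(-29253 + U(v(12, 7), 19)) = (-35792 - 5)/(-29253 - 217) = -35797/(-29470) = -35797*(-1/29470) = 35797/29470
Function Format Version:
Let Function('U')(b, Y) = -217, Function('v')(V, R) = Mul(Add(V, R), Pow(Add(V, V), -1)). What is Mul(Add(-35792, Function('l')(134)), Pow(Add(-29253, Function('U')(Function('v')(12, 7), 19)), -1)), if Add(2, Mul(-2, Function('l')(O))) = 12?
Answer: Rational(35797, 29470) ≈ 1.2147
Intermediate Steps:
Function('l')(O) = -5 (Function('l')(O) = Add(1, Mul(Rational(-1, 2), 12)) = Add(1, -6) = -5)
Function('v')(V, R) = Mul(Rational(1, 2), Pow(V, -1), Add(R, V)) (Function('v')(V, R) = Mul(Add(R, V), Pow(Mul(2, V), -1)) = Mul(Add(R, V), Mul(Rational(1, 2), Pow(V, -1))) = Mul(Rational(1, 2), Pow(V, -1), Add(R, V)))
Mul(Add(-35792, Function('l')(134)), Pow(Add(-29253, Function('U')(Function('v')(12, 7), 19)), -1)) = Mul(Add(-35792, -5), Pow(Add(-29253, -217), -1)) = Mul(-35797, Pow(-29470, -1)) = Mul(-35797, Rational(-1, 29470)) = Rational(35797, 29470)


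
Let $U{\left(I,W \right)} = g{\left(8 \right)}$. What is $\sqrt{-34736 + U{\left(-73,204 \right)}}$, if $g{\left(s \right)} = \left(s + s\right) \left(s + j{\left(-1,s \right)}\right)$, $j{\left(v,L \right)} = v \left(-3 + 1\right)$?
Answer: $4 i \sqrt{2161} \approx 185.95 i$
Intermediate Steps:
$j{\left(v,L \right)} = - 2 v$ ($j{\left(v,L \right)} = v \left(-2\right) = - 2 v$)
$g{\left(s \right)} = 2 s \left(2 + s\right)$ ($g{\left(s \right)} = \left(s + s\right) \left(s - -2\right) = 2 s \left(s + 2\right) = 2 s \left(2 + s\right)$)
$U{\left(I,W \right)} = 160$ ($U{\left(I,W \right)} = 2 \cdot 8 \left(2 + 8\right) = 2 \cdot 8 \cdot 10 = 160$)
$\sqrt{-34736 + U{\left(-73,204 \right)}} = \sqrt{-34736 + 160} = \sqrt{-34576} = 4 i \sqrt{2161}$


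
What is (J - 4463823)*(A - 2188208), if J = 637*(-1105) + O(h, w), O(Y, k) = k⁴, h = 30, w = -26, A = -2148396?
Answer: 20428579234128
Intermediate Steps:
J = -246909 (J = 637*(-1105) + (-26)⁴ = -703885 + 456976 = -246909)
(J - 4463823)*(A - 2188208) = (-246909 - 4463823)*(-2148396 - 2188208) = -4710732*(-4336604) = 20428579234128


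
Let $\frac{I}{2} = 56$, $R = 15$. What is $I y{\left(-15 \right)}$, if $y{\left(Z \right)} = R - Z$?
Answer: $3360$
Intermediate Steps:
$I = 112$ ($I = 2 \cdot 56 = 112$)
$y{\left(Z \right)} = 15 - Z$
$I y{\left(-15 \right)} = 112 \left(15 - -15\right) = 112 \left(15 + 15\right) = 112 \cdot 30 = 3360$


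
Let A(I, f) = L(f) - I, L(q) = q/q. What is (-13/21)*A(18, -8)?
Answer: 221/21 ≈ 10.524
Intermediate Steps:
L(q) = 1
A(I, f) = 1 - I
(-13/21)*A(18, -8) = (-13/21)*(1 - 1*18) = (-13*1/21)*(1 - 18) = -13/21*(-17) = 221/21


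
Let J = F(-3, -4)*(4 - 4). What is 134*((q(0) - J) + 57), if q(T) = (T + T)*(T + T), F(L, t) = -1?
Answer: 7638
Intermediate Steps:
q(T) = 4*T² (q(T) = (2*T)*(2*T) = 4*T²)
J = 0 (J = -(4 - 4) = -1*0 = 0)
134*((q(0) - J) + 57) = 134*((4*0² - 1*0) + 57) = 134*((4*0 + 0) + 57) = 134*((0 + 0) + 57) = 134*(0 + 57) = 134*57 = 7638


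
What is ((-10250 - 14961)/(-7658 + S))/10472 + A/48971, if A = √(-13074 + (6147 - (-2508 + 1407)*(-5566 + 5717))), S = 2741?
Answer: 1483/3028872 + 2*√39831/48971 ≈ 0.0086405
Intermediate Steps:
A = 2*√39831 (A = √(-13074 + (6147 - (-1101)*151)) = √(-13074 + (6147 - 1*(-166251))) = √(-13074 + (6147 + 166251)) = √(-13074 + 172398) = √159324 = 2*√39831 ≈ 399.15)
((-10250 - 14961)/(-7658 + S))/10472 + A/48971 = ((-10250 - 14961)/(-7658 + 2741))/10472 + (2*√39831)/48971 = -25211/(-4917)*(1/10472) + (2*√39831)*(1/48971) = -25211*(-1/4917)*(1/10472) + 2*√39831/48971 = (25211/4917)*(1/10472) + 2*√39831/48971 = 1483/3028872 + 2*√39831/48971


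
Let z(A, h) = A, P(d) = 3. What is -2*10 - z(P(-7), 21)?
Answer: -23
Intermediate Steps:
-2*10 - z(P(-7), 21) = -2*10 - 1*3 = -20 - 3 = -23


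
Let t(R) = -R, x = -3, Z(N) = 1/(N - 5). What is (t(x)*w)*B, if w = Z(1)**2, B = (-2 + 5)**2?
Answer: 27/16 ≈ 1.6875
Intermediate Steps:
Z(N) = 1/(-5 + N)
B = 9 (B = 3**2 = 9)
w = 1/16 (w = (1/(-5 + 1))**2 = (1/(-4))**2 = (-1/4)**2 = 1/16 ≈ 0.062500)
(t(x)*w)*B = (-1*(-3)*(1/16))*9 = (3*(1/16))*9 = (3/16)*9 = 27/16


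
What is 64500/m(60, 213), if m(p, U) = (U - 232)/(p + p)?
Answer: -7740000/19 ≈ -4.0737e+5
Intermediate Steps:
m(p, U) = (-232 + U)/(2*p) (m(p, U) = (-232 + U)/((2*p)) = (-232 + U)*(1/(2*p)) = (-232 + U)/(2*p))
64500/m(60, 213) = 64500/(((½)*(-232 + 213)/60)) = 64500/(((½)*(1/60)*(-19))) = 64500/(-19/120) = 64500*(-120/19) = -7740000/19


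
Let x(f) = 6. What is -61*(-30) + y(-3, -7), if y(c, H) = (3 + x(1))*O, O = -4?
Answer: 1794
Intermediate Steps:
y(c, H) = -36 (y(c, H) = (3 + 6)*(-4) = 9*(-4) = -36)
-61*(-30) + y(-3, -7) = -61*(-30) - 36 = 1830 - 36 = 1794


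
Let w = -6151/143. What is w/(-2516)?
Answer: 6151/359788 ≈ 0.017096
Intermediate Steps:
w = -6151/143 (w = -6151*1/143 = -6151/143 ≈ -43.014)
w/(-2516) = -6151/143/(-2516) = -6151/143*(-1/2516) = 6151/359788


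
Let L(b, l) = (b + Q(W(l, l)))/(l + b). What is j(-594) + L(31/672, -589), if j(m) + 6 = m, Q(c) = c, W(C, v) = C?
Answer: -599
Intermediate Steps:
L(b, l) = 1 (L(b, l) = (b + l)/(l + b) = (b + l)/(b + l) = 1)
j(m) = -6 + m
j(-594) + L(31/672, -589) = (-6 - 594) + 1 = -600 + 1 = -599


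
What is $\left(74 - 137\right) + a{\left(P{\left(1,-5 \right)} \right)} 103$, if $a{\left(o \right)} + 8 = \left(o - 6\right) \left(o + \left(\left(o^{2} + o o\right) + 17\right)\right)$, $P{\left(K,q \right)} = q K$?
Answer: $-71133$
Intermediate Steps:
$P{\left(K,q \right)} = K q$
$a{\left(o \right)} = -8 + \left(-6 + o\right) \left(17 + o + 2 o^{2}\right)$ ($a{\left(o \right)} = -8 + \left(o - 6\right) \left(o + \left(\left(o^{2} + o o\right) + 17\right)\right) = -8 + \left(-6 + o\right) \left(o + \left(\left(o^{2} + o^{2}\right) + 17\right)\right) = -8 + \left(-6 + o\right) \left(o + \left(2 o^{2} + 17\right)\right) = -8 + \left(-6 + o\right) \left(o + \left(17 + 2 o^{2}\right)\right) = -8 + \left(-6 + o\right) \left(17 + o + 2 o^{2}\right)$)
$\left(74 - 137\right) + a{\left(P{\left(1,-5 \right)} \right)} 103 = \left(74 - 137\right) + \left(-110 - 11 \left(1 \left(-5\right)\right)^{2} + 2 \left(1 \left(-5\right)\right)^{3} + 11 \cdot 1 \left(-5\right)\right) 103 = -63 + \left(-110 - 11 \left(-5\right)^{2} + 2 \left(-5\right)^{3} + 11 \left(-5\right)\right) 103 = -63 + \left(-110 - 275 + 2 \left(-125\right) - 55\right) 103 = -63 + \left(-110 - 275 - 250 - 55\right) 103 = -63 - 71070 = -71133$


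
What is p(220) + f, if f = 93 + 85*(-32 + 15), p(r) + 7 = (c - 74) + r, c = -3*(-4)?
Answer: -1201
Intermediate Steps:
c = 12
p(r) = -69 + r (p(r) = -7 + ((12 - 74) + r) = -7 + (-62 + r) = -69 + r)
f = -1352 (f = 93 + 85*(-17) = 93 - 1445 = -1352)
p(220) + f = (-69 + 220) - 1352 = 151 - 1352 = -1201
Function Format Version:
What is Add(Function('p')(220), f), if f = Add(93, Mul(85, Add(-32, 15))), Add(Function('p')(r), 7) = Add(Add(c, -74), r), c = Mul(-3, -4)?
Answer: -1201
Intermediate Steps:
c = 12
Function('p')(r) = Add(-69, r) (Function('p')(r) = Add(-7, Add(Add(12, -74), r)) = Add(-7, Add(-62, r)) = Add(-69, r))
f = -1352 (f = Add(93, Mul(85, -17)) = Add(93, -1445) = -1352)
Add(Function('p')(220), f) = Add(Add(-69, 220), -1352) = Add(151, -1352) = -1201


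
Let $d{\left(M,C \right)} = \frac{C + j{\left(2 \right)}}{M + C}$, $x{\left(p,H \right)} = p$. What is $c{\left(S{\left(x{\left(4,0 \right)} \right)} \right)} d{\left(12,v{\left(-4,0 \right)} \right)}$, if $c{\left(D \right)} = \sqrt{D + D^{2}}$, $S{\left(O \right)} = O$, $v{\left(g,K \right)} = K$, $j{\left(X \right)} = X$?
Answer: $\frac{\sqrt{5}}{3} \approx 0.74536$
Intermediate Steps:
$d{\left(M,C \right)} = \frac{2 + C}{C + M}$ ($d{\left(M,C \right)} = \frac{C + 2}{M + C} = \frac{2 + C}{C + M}$)
$c{\left(S{\left(x{\left(4,0 \right)} \right)} \right)} d{\left(12,v{\left(-4,0 \right)} \right)} = \sqrt{4 \left(1 + 4\right)} \frac{2 + 0}{0 + 12} = \sqrt{4 \cdot 5} \cdot \frac{1}{12} \cdot 2 = \sqrt{20} \cdot \frac{1}{12} \cdot 2 = 2 \sqrt{5} \cdot \frac{1}{6} = \frac{\sqrt{5}}{3}$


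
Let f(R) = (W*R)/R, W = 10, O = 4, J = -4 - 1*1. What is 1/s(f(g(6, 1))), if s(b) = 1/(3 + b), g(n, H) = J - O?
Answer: 13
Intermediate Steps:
J = -5 (J = -4 - 1 = -5)
g(n, H) = -9 (g(n, H) = -5 - 1*4 = -5 - 4 = -9)
f(R) = 10 (f(R) = (10*R)/R = 10)
1/s(f(g(6, 1))) = 1/(1/(3 + 10)) = 1/(1/13) = 13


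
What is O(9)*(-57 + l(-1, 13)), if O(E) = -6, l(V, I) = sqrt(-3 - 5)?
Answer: 342 - 12*I*sqrt(2) ≈ 342.0 - 16.971*I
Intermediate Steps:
l(V, I) = 2*I*sqrt(2) (l(V, I) = sqrt(-8) = 2*I*sqrt(2))
O(9)*(-57 + l(-1, 13)) = -6*(-57 + 2*I*sqrt(2)) = 342 - 12*I*sqrt(2)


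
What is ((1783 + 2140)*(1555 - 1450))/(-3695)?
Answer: -82383/739 ≈ -111.48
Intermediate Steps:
((1783 + 2140)*(1555 - 1450))/(-3695) = (3923*105)*(-1/3695) = 411915*(-1/3695) = -82383/739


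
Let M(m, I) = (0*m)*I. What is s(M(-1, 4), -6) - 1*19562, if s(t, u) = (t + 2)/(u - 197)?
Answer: -3971088/203 ≈ -19562.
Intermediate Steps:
M(m, I) = 0 (M(m, I) = 0*I = 0)
s(t, u) = (2 + t)/(-197 + u)
s(M(-1, 4), -6) - 1*19562 = (2 + 0)/(-197 - 6) - 1*19562 = 2/(-203) - 19562 = -1/203*2 - 19562 = -2/203 - 19562 = -3971088/203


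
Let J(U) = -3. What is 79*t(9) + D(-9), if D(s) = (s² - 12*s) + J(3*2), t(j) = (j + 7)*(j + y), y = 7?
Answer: 20410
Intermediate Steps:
t(j) = (7 + j)² (t(j) = (j + 7)*(j + 7) = (7 + j)*(7 + j) = (7 + j)²)
D(s) = -3 + s² - 12*s (D(s) = (s² - 12*s) - 3 = -3 + s² - 12*s)
79*t(9) + D(-9) = 79*(49 + 9² + 14*9) + (-3 + (-9)² - 12*(-9)) = 79*(49 + 81 + 126) + (-3 + 81 + 108) = 79*256 + 186 = 20224 + 186 = 20410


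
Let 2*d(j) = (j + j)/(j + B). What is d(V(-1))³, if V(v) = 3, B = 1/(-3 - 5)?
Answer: 13824/12167 ≈ 1.1362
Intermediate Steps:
B = -⅛ (B = 1/(-8) = -⅛ ≈ -0.12500)
d(j) = j/(-⅛ + j) (d(j) = ((j + j)/(j - ⅛))/2 = ((2*j)/(-⅛ + j))/2 = (2*j/(-⅛ + j))/2 = j/(-⅛ + j))
d(V(-1))³ = (8*3/(-1 + 8*3))³ = (8*3/(-1 + 24))³ = (8*3/23)³ = (8*3*(1/23))³ = (24/23)³ = 13824/12167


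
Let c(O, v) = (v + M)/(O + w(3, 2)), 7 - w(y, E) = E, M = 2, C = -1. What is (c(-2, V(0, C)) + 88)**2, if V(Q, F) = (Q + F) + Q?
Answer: 70225/9 ≈ 7802.8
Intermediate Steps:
V(Q, F) = F + 2*Q (V(Q, F) = (F + Q) + Q = F + 2*Q)
w(y, E) = 7 - E
c(O, v) = (2 + v)/(5 + O) (c(O, v) = (v + 2)/(O + (7 - 1*2)) = (2 + v)/(O + (7 - 2)) = (2 + v)/(O + 5) = (2 + v)/(5 + O))
(c(-2, V(0, C)) + 88)**2 = ((2 + (-1 + 2*0))/(5 - 2) + 88)**2 = ((2 + (-1 + 0))/3 + 88)**2 = ((2 - 1)/3 + 88)**2 = ((1/3)*1 + 88)**2 = (1/3 + 88)**2 = (265/3)**2 = 70225/9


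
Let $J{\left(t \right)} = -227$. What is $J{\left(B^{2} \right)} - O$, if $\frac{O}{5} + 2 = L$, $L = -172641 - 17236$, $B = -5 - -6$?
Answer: $949168$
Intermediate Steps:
$B = 1$ ($B = -5 + 6 = 1$)
$L = -189877$ ($L = -172641 - 17236 = -189877$)
$O = -949395$ ($O = -10 + 5 \left(-189877\right) = -10 - 949385 = -949395$)
$J{\left(B^{2} \right)} - O = -227 - -949395 = -227 + 949395 = 949168$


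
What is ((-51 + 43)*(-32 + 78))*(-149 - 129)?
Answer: 102304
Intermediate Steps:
((-51 + 43)*(-32 + 78))*(-149 - 129) = -8*46*(-278) = -368*(-278) = 102304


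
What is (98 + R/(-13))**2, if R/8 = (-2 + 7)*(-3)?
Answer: 1943236/169 ≈ 11498.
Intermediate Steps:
R = -120 (R = 8*((-2 + 7)*(-3)) = 8*(5*(-3)) = 8*(-15) = -120)
(98 + R/(-13))**2 = (98 - 120/(-13))**2 = (98 - 120*(-1/13))**2 = (98 + 120/13)**2 = (1394/13)**2 = 1943236/169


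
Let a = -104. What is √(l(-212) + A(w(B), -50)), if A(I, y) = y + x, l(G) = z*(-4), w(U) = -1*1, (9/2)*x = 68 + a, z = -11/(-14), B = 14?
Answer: 2*I*√749/7 ≈ 7.8194*I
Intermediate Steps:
z = 11/14 (z = -11*(-1/14) = 11/14 ≈ 0.78571)
x = -8 (x = 2*(68 - 104)/9 = (2/9)*(-36) = -8)
w(U) = -1
l(G) = -22/7 (l(G) = (11/14)*(-4) = -22/7)
A(I, y) = -8 + y (A(I, y) = y - 8 = -8 + y)
√(l(-212) + A(w(B), -50)) = √(-22/7 + (-8 - 50)) = √(-22/7 - 58) = √(-428/7) = 2*I*√749/7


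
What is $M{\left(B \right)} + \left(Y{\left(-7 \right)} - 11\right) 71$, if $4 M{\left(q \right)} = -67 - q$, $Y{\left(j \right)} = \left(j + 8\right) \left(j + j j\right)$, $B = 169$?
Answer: $2142$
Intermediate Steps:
$Y{\left(j \right)} = \left(8 + j\right) \left(j + j^{2}\right)$
$M{\left(q \right)} = - \frac{67}{4} - \frac{q}{4}$ ($M{\left(q \right)} = \frac{-67 - q}{4} = - \frac{67}{4} - \frac{q}{4}$)
$M{\left(B \right)} + \left(Y{\left(-7 \right)} - 11\right) 71 = \left(- \frac{67}{4} - \frac{169}{4}\right) + \left(- 7 \left(8 + \left(-7\right)^{2} + 9 \left(-7\right)\right) - 11\right) 71 = \left(- \frac{67}{4} - \frac{169}{4}\right) + \left(- 7 \left(8 + 49 - 63\right) - 11\right) 71 = -59 + \left(\left(-7\right) \left(-6\right) - 11\right) 71 = -59 + \left(42 - 11\right) 71 = -59 + 31 \cdot 71 = -59 + 2201 = 2142$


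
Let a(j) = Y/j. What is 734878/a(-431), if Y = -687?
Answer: 316732418/687 ≈ 4.6104e+5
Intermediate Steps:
a(j) = -687/j
734878/a(-431) = 734878/((-687/(-431))) = 734878/((-687*(-1/431))) = 734878/(687/431) = 734878*(431/687) = 316732418/687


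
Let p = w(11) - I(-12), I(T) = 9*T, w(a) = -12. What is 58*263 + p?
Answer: 15350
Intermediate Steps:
p = 96 (p = -12 - 9*(-12) = -12 - 1*(-108) = -12 + 108 = 96)
58*263 + p = 58*263 + 96 = 15254 + 96 = 15350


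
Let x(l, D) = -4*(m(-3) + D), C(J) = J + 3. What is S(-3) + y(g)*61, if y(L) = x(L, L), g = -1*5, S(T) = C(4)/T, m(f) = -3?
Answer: 5849/3 ≈ 1949.7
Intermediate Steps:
C(J) = 3 + J
S(T) = 7/T (S(T) = (3 + 4)/T = 7/T)
x(l, D) = 12 - 4*D (x(l, D) = -4*(-3 + D) = 12 - 4*D)
g = -5
y(L) = 12 - 4*L
S(-3) + y(g)*61 = 7/(-3) + (12 - 4*(-5))*61 = 7*(-⅓) + (12 + 20)*61 = -7/3 + 32*61 = -7/3 + 1952 = 5849/3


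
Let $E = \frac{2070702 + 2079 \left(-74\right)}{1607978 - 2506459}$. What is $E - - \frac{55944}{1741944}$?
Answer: $- \frac{137032966125}{65212649461} \approx -2.1013$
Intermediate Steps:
$E = - \frac{1916856}{898481}$ ($E = \frac{2070702 - 153846}{-898481} = 1916856 \left(- \frac{1}{898481}\right) = - \frac{1916856}{898481} \approx -2.1334$)
$E - - \frac{55944}{1741944} = - \frac{1916856}{898481} - - \frac{55944}{1741944} = - \frac{1916856}{898481} - \left(-55944\right) \frac{1}{1741944} = - \frac{1916856}{898481} - - \frac{2331}{72581} = - \frac{1916856}{898481} + \frac{2331}{72581} = - \frac{137032966125}{65212649461}$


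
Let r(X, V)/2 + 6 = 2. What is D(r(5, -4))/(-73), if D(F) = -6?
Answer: 6/73 ≈ 0.082192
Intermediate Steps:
r(X, V) = -8 (r(X, V) = -12 + 2*2 = -12 + 4 = -8)
D(r(5, -4))/(-73) = -6/(-73) = -1/73*(-6) = 6/73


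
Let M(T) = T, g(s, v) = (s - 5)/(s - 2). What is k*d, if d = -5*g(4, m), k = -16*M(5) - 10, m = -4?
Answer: -225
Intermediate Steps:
g(s, v) = (-5 + s)/(-2 + s)
k = -90 (k = -16*5 - 10 = -80 - 10 = -90)
d = 5/2 (d = -5*(-5 + 4)/(-2 + 4) = -5*(-1)/2 = -5*(-1/2) = 5/2 ≈ 2.5000)
k*d = -90*5/2 = -225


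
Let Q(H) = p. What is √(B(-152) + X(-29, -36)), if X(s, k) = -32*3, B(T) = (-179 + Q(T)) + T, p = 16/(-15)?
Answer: I*√96315/15 ≈ 20.69*I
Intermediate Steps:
p = -16/15 (p = 16*(-1/15) = -16/15 ≈ -1.0667)
Q(H) = -16/15
B(T) = -2701/15 + T (B(T) = (-179 - 16/15) + T = -2701/15 + T)
X(s, k) = -96
√(B(-152) + X(-29, -36)) = √((-2701/15 - 152) - 96) = √(-4981/15 - 96) = √(-6421/15) = I*√96315/15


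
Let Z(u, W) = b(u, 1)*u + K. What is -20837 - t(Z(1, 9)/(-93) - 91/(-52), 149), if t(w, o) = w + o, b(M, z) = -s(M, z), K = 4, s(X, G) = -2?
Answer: -2602473/124 ≈ -20988.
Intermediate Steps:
b(M, z) = 2 (b(M, z) = -1*(-2) = 2)
Z(u, W) = 4 + 2*u (Z(u, W) = 2*u + 4 = 4 + 2*u)
t(w, o) = o + w
-20837 - t(Z(1, 9)/(-93) - 91/(-52), 149) = -20837 - (149 + ((4 + 2*1)/(-93) - 91/(-52))) = -20837 - (149 + ((4 + 2)*(-1/93) - 91*(-1/52))) = -20837 - (149 + (6*(-1/93) + 7/4)) = -20837 - (149 + (-2/31 + 7/4)) = -20837 - (149 + 209/124) = -20837 - 1*18685/124 = -20837 - 18685/124 = -2602473/124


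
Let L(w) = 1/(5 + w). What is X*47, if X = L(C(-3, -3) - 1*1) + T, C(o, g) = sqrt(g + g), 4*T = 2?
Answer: 705/22 - 47*I*sqrt(6)/22 ≈ 32.045 - 5.233*I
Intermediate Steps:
T = 1/2 (T = (1/4)*2 = 1/2 ≈ 0.50000)
C(o, g) = sqrt(2)*sqrt(g) (C(o, g) = sqrt(2*g) = sqrt(2)*sqrt(g))
X = 1/2 + 1/(4 + I*sqrt(6)) (X = 1/(5 + (sqrt(2)*sqrt(-3) - 1*1)) + 1/2 = 1/(5 + (sqrt(2)*(I*sqrt(3)) - 1)) + 1/2 = 1/(5 + (I*sqrt(6) - 1)) + 1/2 = 1/(5 + (-1 + I*sqrt(6))) + 1/2 = 1/(4 + I*sqrt(6)) + 1/2 = 1/2 + 1/(4 + I*sqrt(6)) ≈ 0.68182 - 0.11134*I)
X*47 = (15/22 - I*sqrt(6)/22)*47 = 705/22 - 47*I*sqrt(6)/22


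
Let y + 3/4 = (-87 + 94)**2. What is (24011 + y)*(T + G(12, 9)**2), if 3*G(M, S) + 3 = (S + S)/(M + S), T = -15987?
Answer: -37693049553/98 ≈ -3.8462e+8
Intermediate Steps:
G(M, S) = -1 + 2*S/(3*(M + S)) (G(M, S) = -1 + ((S + S)/(M + S))/3 = -1 + ((2*S)/(M + S))/3 = -1 + (2*S/(M + S))/3 = -1 + 2*S/(3*(M + S)))
y = 193/4 (y = -3/4 + (-87 + 94)**2 = -3/4 + 7**2 = -3/4 + 49 = 193/4 ≈ 48.250)
(24011 + y)*(T + G(12, 9)**2) = (24011 + 193/4)*(-15987 + ((-1*12 - 1/3*9)/(12 + 9))**2) = 96237*(-15987 + ((-12 - 3)/21)**2)/4 = 96237*(-15987 + ((1/21)*(-15))**2)/4 = 96237*(-15987 + (-5/7)**2)/4 = 96237*(-15987 + 25/49)/4 = (96237/4)*(-783338/49) = -37693049553/98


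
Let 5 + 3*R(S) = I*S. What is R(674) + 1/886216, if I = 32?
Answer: 19109475611/2658648 ≈ 7187.7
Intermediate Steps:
R(S) = -5/3 + 32*S/3 (R(S) = -5/3 + (32*S)/3 = -5/3 + 32*S/3)
R(674) + 1/886216 = (-5/3 + (32/3)*674) + 1/886216 = (-5/3 + 21568/3) + 1/886216 = 21563/3 + 1/886216 = 19109475611/2658648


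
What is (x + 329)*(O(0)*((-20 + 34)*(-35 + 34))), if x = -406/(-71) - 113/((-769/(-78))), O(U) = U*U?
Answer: 0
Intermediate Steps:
O(U) = U²
x = -313580/54599 (x = -406*(-1/71) - 113/((-769*(-1/78))) = 406/71 - 113/769/78 = 406/71 - 113*78/769 = 406/71 - 8814/769 = -313580/54599 ≈ -5.7433)
(x + 329)*(O(0)*((-20 + 34)*(-35 + 34))) = (-313580/54599 + 329)*(0²*((-20 + 34)*(-35 + 34))) = 17649491*(0*(14*(-1)))/54599 = 17649491*(0*(-14))/54599 = (17649491/54599)*0 = 0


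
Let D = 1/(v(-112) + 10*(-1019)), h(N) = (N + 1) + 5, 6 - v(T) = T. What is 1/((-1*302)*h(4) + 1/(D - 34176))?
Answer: -344220673/1039546442532 ≈ -0.00033113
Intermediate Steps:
v(T) = 6 - T
h(N) = 6 + N (h(N) = (1 + N) + 5 = 6 + N)
D = -1/10072 (D = 1/((6 - 1*(-112)) + 10*(-1019)) = 1/((6 + 112) - 10190) = 1/(118 - 10190) = 1/(-10072) = -1/10072 ≈ -9.9285e-5)
1/((-1*302)*h(4) + 1/(D - 34176)) = 1/((-1*302)*(6 + 4) + 1/(-1/10072 - 34176)) = 1/(-302*10 + 1/(-344220673/10072)) = 1/(-3020 - 10072/344220673) = 1/(-1039546442532/344220673) = -344220673/1039546442532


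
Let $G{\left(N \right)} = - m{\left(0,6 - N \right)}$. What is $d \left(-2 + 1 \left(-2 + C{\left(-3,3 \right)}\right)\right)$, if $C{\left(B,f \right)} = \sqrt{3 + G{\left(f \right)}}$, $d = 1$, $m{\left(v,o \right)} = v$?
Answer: $-4 + \sqrt{3} \approx -2.2679$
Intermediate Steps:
$G{\left(N \right)} = 0$ ($G{\left(N \right)} = \left(-1\right) 0 = 0$)
$C{\left(B,f \right)} = \sqrt{3}$ ($C{\left(B,f \right)} = \sqrt{3 + 0} = \sqrt{3}$)
$d \left(-2 + 1 \left(-2 + C{\left(-3,3 \right)}\right)\right) = 1 \left(-2 + 1 \left(-2 + \sqrt{3}\right)\right) = 1 \left(-2 - \left(2 - \sqrt{3}\right)\right) = 1 \left(-4 + \sqrt{3}\right) = -4 + \sqrt{3}$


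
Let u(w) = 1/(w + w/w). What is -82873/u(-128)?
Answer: 10524871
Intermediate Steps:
u(w) = 1/(1 + w) (u(w) = 1/(w + 1) = 1/(1 + w))
-82873/u(-128) = -82873/(1/(1 - 128)) = -82873/(1/(-127)) = -82873/(-1/127) = -82873*(-127) = 10524871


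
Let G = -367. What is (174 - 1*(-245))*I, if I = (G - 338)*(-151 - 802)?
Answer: 281511435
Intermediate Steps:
I = 671865 (I = (-367 - 338)*(-151 - 802) = -705*(-953) = 671865)
(174 - 1*(-245))*I = (174 - 1*(-245))*671865 = (174 + 245)*671865 = 419*671865 = 281511435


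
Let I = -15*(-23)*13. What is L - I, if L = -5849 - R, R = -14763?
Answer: 4429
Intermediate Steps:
I = 4485 (I = 345*13 = 4485)
L = 8914 (L = -5849 - 1*(-14763) = -5849 + 14763 = 8914)
L - I = 8914 - 1*4485 = 8914 - 4485 = 4429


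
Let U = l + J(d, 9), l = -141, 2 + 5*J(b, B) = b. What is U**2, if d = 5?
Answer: 492804/25 ≈ 19712.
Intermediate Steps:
J(b, B) = -2/5 + b/5
U = -702/5 (U = -141 + (-2/5 + (1/5)*5) = -141 + (-2/5 + 1) = -141 + 3/5 = -702/5 ≈ -140.40)
U**2 = (-702/5)**2 = 492804/25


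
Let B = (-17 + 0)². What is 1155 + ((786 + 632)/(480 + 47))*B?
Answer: 59911/31 ≈ 1932.6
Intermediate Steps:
B = 289 (B = (-17)² = 289)
1155 + ((786 + 632)/(480 + 47))*B = 1155 + ((786 + 632)/(480 + 47))*289 = 1155 + (1418/527)*289 = 1155 + 24106/31 = 59911/31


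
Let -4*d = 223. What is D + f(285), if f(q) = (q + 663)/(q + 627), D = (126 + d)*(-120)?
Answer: -640601/76 ≈ -8429.0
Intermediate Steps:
d = -223/4 (d = -¼*223 = -223/4 ≈ -55.750)
D = -8430 (D = (126 - 223/4)*(-120) = (281/4)*(-120) = -8430)
f(q) = (663 + q)/(627 + q)
D + f(285) = -8430 + (663 + 285)/(627 + 285) = -8430 + 948/912 = -8430 + (1/912)*948 = -8430 + 79/76 = -640601/76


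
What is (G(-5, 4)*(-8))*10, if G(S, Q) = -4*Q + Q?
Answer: 960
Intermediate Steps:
G(S, Q) = -3*Q
(G(-5, 4)*(-8))*10 = (-3*4*(-8))*10 = -12*(-8)*10 = 96*10 = 960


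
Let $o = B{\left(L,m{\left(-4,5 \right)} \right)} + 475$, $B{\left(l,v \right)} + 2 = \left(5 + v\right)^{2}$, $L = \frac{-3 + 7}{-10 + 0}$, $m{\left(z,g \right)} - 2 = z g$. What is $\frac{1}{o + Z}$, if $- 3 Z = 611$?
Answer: $\frac{3}{1315} \approx 0.0022814$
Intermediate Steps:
$m{\left(z,g \right)} = 2 + g z$ ($m{\left(z,g \right)} = 2 + z g = 2 + g z$)
$L = - \frac{2}{5}$ ($L = \frac{4}{-10} = 4 \left(- \frac{1}{10}\right) = - \frac{2}{5} \approx -0.4$)
$B{\left(l,v \right)} = -2 + \left(5 + v\right)^{2}$
$o = 642$ ($o = \left(-2 + \left(5 + \left(2 + 5 \left(-4\right)\right)\right)^{2}\right) + 475 = \left(-2 + \left(5 + \left(2 - 20\right)\right)^{2}\right) + 475 = \left(-2 + \left(5 - 18\right)^{2}\right) + 475 = \left(-2 + \left(-13\right)^{2}\right) + 475 = \left(-2 + 169\right) + 475 = 167 + 475 = 642$)
$Z = - \frac{611}{3}$ ($Z = \left(- \frac{1}{3}\right) 611 = - \frac{611}{3} \approx -203.67$)
$\frac{1}{o + Z} = \frac{1}{642 - \frac{611}{3}} = \frac{1}{\frac{1315}{3}} = \frac{3}{1315}$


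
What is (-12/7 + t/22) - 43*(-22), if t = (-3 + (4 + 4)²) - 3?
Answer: 72913/77 ≈ 946.92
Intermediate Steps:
t = 58 (t = (-3 + 8²) - 3 = (-3 + 64) - 3 = 61 - 3 = 58)
(-12/7 + t/22) - 43*(-22) = (-12/7 + 58/22) - 43*(-22) = (-12*⅐ + 58*(1/22)) + 946 = (-12/7 + 29/11) + 946 = 71/77 + 946 = 72913/77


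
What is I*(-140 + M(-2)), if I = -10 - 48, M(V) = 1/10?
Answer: 40571/5 ≈ 8114.2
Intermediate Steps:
M(V) = 1/10
I = -58
I*(-140 + M(-2)) = -58*(-140 + 1/10) = -58*(-1399/10) = 40571/5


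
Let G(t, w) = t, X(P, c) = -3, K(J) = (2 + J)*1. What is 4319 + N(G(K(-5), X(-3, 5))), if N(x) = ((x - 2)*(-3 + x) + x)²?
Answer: 5048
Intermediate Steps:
K(J) = 2 + J
N(x) = (x + (-3 + x)*(-2 + x))² (N(x) = ((-2 + x)*(-3 + x) + x)² = ((-3 + x)*(-2 + x) + x)² = (x + (-3 + x)*(-2 + x))²)
4319 + N(G(K(-5), X(-3, 5))) = 4319 + (6 + (2 - 5)² - 4*(2 - 5))² = 4319 + (6 + (-3)² - 4*(-3))² = 4319 + (6 + 9 + 12)² = 4319 + 27² = 4319 + 729 = 5048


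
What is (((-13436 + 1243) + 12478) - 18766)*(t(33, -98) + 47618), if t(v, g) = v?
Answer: -880638131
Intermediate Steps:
(((-13436 + 1243) + 12478) - 18766)*(t(33, -98) + 47618) = (((-13436 + 1243) + 12478) - 18766)*(33 + 47618) = ((-12193 + 12478) - 18766)*47651 = (285 - 18766)*47651 = -18481*47651 = -880638131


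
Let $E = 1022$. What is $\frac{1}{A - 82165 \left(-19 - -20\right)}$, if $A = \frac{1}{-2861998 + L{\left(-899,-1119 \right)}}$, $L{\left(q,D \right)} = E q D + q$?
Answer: $- \frac{1025249685}{84239640368024} \approx -1.2171 \cdot 10^{-5}$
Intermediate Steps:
$L{\left(q,D \right)} = q + 1022 D q$ ($L{\left(q,D \right)} = 1022 q D + q = 1022 D q + q = q + 1022 D q$)
$A = \frac{1}{1025249685}$ ($A = \frac{1}{-2861998 - 899 \left(1 + 1022 \left(-1119\right)\right)} = \frac{1}{-2861998 - 899 \left(1 - 1143618\right)} = \frac{1}{-2861998 - -1028111683} = \frac{1}{-2861998 + 1028111683} = \frac{1}{1025249685} \approx 9.7537 \cdot 10^{-10}$)
$\frac{1}{A - 82165 \left(-19 - -20\right)} = \frac{1}{\frac{1}{1025249685} - 82165 \left(-19 - -20\right)} = \frac{1}{\frac{1}{1025249685} - 82165 \left(-19 + 20\right)} = \frac{1}{\frac{1}{1025249685} - 82165} = \frac{1}{- \frac{84239640368024}{1025249685}} = - \frac{1025249685}{84239640368024}$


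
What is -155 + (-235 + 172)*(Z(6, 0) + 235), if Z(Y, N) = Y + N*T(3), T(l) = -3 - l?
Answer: -15338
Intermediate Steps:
Z(Y, N) = Y - 6*N (Z(Y, N) = Y + N*(-3 - 1*3) = Y + N*(-3 - 3) = Y + N*(-6) = Y - 6*N)
-155 + (-235 + 172)*(Z(6, 0) + 235) = -155 + (-235 + 172)*((6 - 6*0) + 235) = -155 - 63*((6 + 0) + 235) = -155 - 63*(6 + 235) = -155 - 63*241 = -155 - 15183 = -15338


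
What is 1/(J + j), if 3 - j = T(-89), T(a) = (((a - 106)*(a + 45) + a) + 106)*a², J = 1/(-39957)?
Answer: -39957/2720945196139 ≈ -1.4685e-8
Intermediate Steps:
J = -1/39957 ≈ -2.5027e-5
T(a) = a²*(106 + a + (-106 + a)*(45 + a)) (T(a) = (((-106 + a)*(45 + a) + a) + 106)*a² = ((a + (-106 + a)*(45 + a)) + 106)*a² = (106 + a + (-106 + a)*(45 + a))*a² = a²*(106 + a + (-106 + a)*(45 + a)))
j = -68096834 (j = 3 - (-89)²*(-4664 + (-89)² - 60*(-89)) = 3 - 7921*(-4664 + 7921 + 5340) = 3 - 7921*8597 = 3 - 1*68096837 = 3 - 68096837 = -68096834)
1/(J + j) = 1/(-1/39957 - 68096834) = 1/(-2720945196139/39957) = -39957/2720945196139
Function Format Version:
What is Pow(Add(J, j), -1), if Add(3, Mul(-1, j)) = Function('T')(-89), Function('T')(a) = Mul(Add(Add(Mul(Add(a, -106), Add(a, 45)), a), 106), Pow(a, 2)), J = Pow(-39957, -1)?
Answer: Rational(-39957, 2720945196139) ≈ -1.4685e-8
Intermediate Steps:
J = Rational(-1, 39957) ≈ -2.5027e-5
Function('T')(a) = Mul(Pow(a, 2), Add(106, a, Mul(Add(-106, a), Add(45, a)))) (Function('T')(a) = Mul(Add(Add(Mul(Add(-106, a), Add(45, a)), a), 106), Pow(a, 2)) = Mul(Add(Add(a, Mul(Add(-106, a), Add(45, a))), 106), Pow(a, 2)) = Mul(Add(106, a, Mul(Add(-106, a), Add(45, a))), Pow(a, 2)) = Mul(Pow(a, 2), Add(106, a, Mul(Add(-106, a), Add(45, a)))))
j = -68096834 (j = Add(3, Mul(-1, Mul(Pow(-89, 2), Add(-4664, Pow(-89, 2), Mul(-60, -89))))) = Add(3, Mul(-1, Mul(7921, Add(-4664, 7921, 5340)))) = Add(3, Mul(-1, Mul(7921, 8597))) = Add(3, Mul(-1, 68096837)) = Add(3, -68096837) = -68096834)
Pow(Add(J, j), -1) = Pow(Add(Rational(-1, 39957), -68096834), -1) = Pow(Rational(-2720945196139, 39957), -1) = Rational(-39957, 2720945196139)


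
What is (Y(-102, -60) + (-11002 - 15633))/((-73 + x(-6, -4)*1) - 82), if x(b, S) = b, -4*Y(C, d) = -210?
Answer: 7595/46 ≈ 165.11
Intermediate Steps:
Y(C, d) = 105/2 (Y(C, d) = -1/4*(-210) = 105/2)
(Y(-102, -60) + (-11002 - 15633))/((-73 + x(-6, -4)*1) - 82) = (105/2 + (-11002 - 15633))/((-73 - 6*1) - 82) = (105/2 - 26635)/((-73 - 6) - 82) = -53165/(2*(-79 - 82)) = -53165/2/(-161) = -53165/2*(-1/161) = 7595/46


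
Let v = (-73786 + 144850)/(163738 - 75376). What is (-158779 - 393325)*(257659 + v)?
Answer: -698329837013816/4909 ≈ -1.4226e+11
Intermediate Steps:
v = 3948/4909 (v = 71064/88362 = 71064*(1/88362) = 3948/4909 ≈ 0.80424)
(-158779 - 393325)*(257659 + v) = (-158779 - 393325)*(257659 + 3948/4909) = -552104*1264851979/4909 = -698329837013816/4909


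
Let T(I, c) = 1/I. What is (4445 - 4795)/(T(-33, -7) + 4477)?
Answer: -1155/14774 ≈ -0.078178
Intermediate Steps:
(4445 - 4795)/(T(-33, -7) + 4477) = (4445 - 4795)/(1/(-33) + 4477) = -350/(-1/33 + 4477) = -350/147740/33 = -350*33/147740 = -1155/14774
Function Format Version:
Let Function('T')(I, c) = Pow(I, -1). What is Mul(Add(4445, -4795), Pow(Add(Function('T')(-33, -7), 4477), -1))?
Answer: Rational(-1155, 14774) ≈ -0.078178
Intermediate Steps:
Mul(Add(4445, -4795), Pow(Add(Function('T')(-33, -7), 4477), -1)) = Mul(Add(4445, -4795), Pow(Add(Pow(-33, -1), 4477), -1)) = Mul(-350, Pow(Add(Rational(-1, 33), 4477), -1)) = Mul(-350, Pow(Rational(147740, 33), -1)) = Mul(-350, Rational(33, 147740)) = Rational(-1155, 14774)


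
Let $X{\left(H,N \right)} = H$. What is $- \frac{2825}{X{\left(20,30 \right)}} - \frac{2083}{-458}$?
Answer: $- \frac{125219}{916} \approx -136.7$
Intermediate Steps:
$- \frac{2825}{X{\left(20,30 \right)}} - \frac{2083}{-458} = - \frac{2825}{20} - \frac{2083}{-458} = \left(-2825\right) \frac{1}{20} - - \frac{2083}{458} = - \frac{565}{4} + \frac{2083}{458} = - \frac{125219}{916}$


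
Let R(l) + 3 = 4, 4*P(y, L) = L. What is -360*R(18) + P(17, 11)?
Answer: -1429/4 ≈ -357.25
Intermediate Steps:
P(y, L) = L/4
R(l) = 1 (R(l) = -3 + 4 = 1)
-360*R(18) + P(17, 11) = -360*1 + (1/4)*11 = -360 + 11/4 = -1429/4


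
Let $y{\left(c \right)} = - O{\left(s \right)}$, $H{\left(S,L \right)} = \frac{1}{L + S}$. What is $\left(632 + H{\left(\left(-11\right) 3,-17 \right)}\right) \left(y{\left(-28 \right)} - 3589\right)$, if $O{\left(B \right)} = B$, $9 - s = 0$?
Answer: $- \frac{56846601}{25} \approx -2.2739 \cdot 10^{6}$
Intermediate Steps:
$s = 9$ ($s = 9 - 0 = 9 + 0 = 9$)
$y{\left(c \right)} = -9$ ($y{\left(c \right)} = \left(-1\right) 9 = -9$)
$\left(632 + H{\left(\left(-11\right) 3,-17 \right)}\right) \left(y{\left(-28 \right)} - 3589\right) = \left(632 + \frac{1}{-17 - 33}\right) \left(-9 - 3589\right) = \left(632 + \frac{1}{-17 - 33}\right) \left(-3598\right) = \left(632 + \frac{1}{-50}\right) \left(-3598\right) = \left(632 - \frac{1}{50}\right) \left(-3598\right) = \frac{31599}{50} \left(-3598\right) = - \frac{56846601}{25}$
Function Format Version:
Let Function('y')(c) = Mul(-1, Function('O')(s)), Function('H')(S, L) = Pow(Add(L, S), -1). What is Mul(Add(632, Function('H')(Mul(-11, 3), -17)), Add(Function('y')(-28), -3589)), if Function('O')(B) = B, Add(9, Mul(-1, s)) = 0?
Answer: Rational(-56846601, 25) ≈ -2.2739e+6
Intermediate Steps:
s = 9 (s = Add(9, Mul(-1, 0)) = Add(9, 0) = 9)
Function('y')(c) = -9 (Function('y')(c) = Mul(-1, 9) = -9)
Mul(Add(632, Function('H')(Mul(-11, 3), -17)), Add(Function('y')(-28), -3589)) = Mul(Add(632, Pow(Add(-17, Mul(-11, 3)), -1)), Add(-9, -3589)) = Mul(Add(632, Pow(Add(-17, -33), -1)), -3598) = Mul(Add(632, Pow(-50, -1)), -3598) = Mul(Add(632, Rational(-1, 50)), -3598) = Mul(Rational(31599, 50), -3598) = Rational(-56846601, 25)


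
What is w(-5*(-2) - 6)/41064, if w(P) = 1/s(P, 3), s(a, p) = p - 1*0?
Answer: 1/123192 ≈ 8.1174e-6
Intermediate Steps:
s(a, p) = p (s(a, p) = p + 0 = p)
w(P) = ⅓ (w(P) = 1/3 = ⅓)
w(-5*(-2) - 6)/41064 = (⅓)/41064 = (⅓)*(1/41064) = 1/123192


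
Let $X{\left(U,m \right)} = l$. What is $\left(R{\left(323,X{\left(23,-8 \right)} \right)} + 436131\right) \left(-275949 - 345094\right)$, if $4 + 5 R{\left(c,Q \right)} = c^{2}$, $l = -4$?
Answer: $-283814166828$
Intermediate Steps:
$X{\left(U,m \right)} = -4$
$R{\left(c,Q \right)} = - \frac{4}{5} + \frac{c^{2}}{5}$
$\left(R{\left(323,X{\left(23,-8 \right)} \right)} + 436131\right) \left(-275949 - 345094\right) = \left(\left(- \frac{4}{5} + \frac{323^{2}}{5}\right) + 436131\right) \left(-275949 - 345094\right) = \left(\left(- \frac{4}{5} + \frac{1}{5} \cdot 104329\right) + 436131\right) \left(-621043\right) = \left(\left(- \frac{4}{5} + \frac{104329}{5}\right) + 436131\right) \left(-621043\right) = \left(20865 + 436131\right) \left(-621043\right) = 456996 \left(-621043\right) = -283814166828$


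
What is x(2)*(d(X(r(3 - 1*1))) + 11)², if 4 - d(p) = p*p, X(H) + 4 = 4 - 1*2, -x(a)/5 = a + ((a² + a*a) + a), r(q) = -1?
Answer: -7260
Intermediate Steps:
x(a) = -10*a - 10*a² (x(a) = -5*(a + ((a² + a*a) + a)) = -5*(a + ((a² + a²) + a)) = -5*(a + (2*a² + a)) = -5*(a + (a + 2*a²)) = -5*(2*a + 2*a²) = -10*a - 10*a²)
X(H) = -2 (X(H) = -4 + (4 - 1*2) = -4 + (4 - 2) = -4 + 2 = -2)
d(p) = 4 - p² (d(p) = 4 - p*p = 4 - p²)
x(2)*(d(X(r(3 - 1*1))) + 11)² = (-10*2*(1 + 2))*((4 - 1*(-2)²) + 11)² = (-10*2*3)*((4 - 1*4) + 11)² = -60*((4 - 4) + 11)² = -60*(0 + 11)² = -60*11² = -60*121 = -7260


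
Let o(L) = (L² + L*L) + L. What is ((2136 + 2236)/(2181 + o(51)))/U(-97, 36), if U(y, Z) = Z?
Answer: 1093/66906 ≈ 0.016336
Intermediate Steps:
o(L) = L + 2*L² (o(L) = (L² + L²) + L = 2*L² + L = L + 2*L²)
((2136 + 2236)/(2181 + o(51)))/U(-97, 36) = ((2136 + 2236)/(2181 + 51*(1 + 2*51)))/36 = (4372/(2181 + 51*(1 + 102)))*(1/36) = (4372/(2181 + 51*103))*(1/36) = (4372/(2181 + 5253))*(1/36) = (4372/7434)*(1/36) = (4372*(1/7434))*(1/36) = (2186/3717)*(1/36) = 1093/66906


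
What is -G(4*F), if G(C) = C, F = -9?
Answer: 36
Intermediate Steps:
-G(4*F) = -4*(-9) = -1*(-36) = 36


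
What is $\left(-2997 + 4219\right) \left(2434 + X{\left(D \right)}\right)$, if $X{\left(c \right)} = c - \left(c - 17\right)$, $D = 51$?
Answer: $2995122$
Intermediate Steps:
$X{\left(c \right)} = 17$ ($X{\left(c \right)} = c - \left(-17 + c\right) = 17$)
$\left(-2997 + 4219\right) \left(2434 + X{\left(D \right)}\right) = \left(-2997 + 4219\right) \left(2434 + 17\right) = 1222 \cdot 2451 = 2995122$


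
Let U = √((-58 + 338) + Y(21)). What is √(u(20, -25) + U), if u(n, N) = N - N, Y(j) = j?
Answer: 301^(¼) ≈ 4.1653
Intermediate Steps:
u(n, N) = 0
U = √301 (U = √((-58 + 338) + 21) = √(280 + 21) = √301 ≈ 17.349)
√(u(20, -25) + U) = √(0 + √301) = √(√301) = 301^(¼)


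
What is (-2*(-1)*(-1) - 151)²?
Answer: 23409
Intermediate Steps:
(-2*(-1)*(-1) - 151)² = (2*(-1) - 151)² = (-2 - 151)² = (-153)² = 23409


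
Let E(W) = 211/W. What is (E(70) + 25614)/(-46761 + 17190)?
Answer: -1793191/2069970 ≈ -0.86629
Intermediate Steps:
(E(70) + 25614)/(-46761 + 17190) = (211/70 + 25614)/(-46761 + 17190) = (211*(1/70) + 25614)/(-29571) = (211/70 + 25614)*(-1/29571) = (1793191/70)*(-1/29571) = -1793191/2069970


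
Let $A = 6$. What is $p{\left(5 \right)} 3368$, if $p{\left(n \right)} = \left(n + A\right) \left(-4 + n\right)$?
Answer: $37048$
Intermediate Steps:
$p{\left(n \right)} = \left(-4 + n\right) \left(6 + n\right)$ ($p{\left(n \right)} = \left(n + 6\right) \left(-4 + n\right) = \left(6 + n\right) \left(-4 + n\right) = \left(-4 + n\right) \left(6 + n\right)$)
$p{\left(5 \right)} 3368 = \left(-24 + 5^{2} + 2 \cdot 5\right) 3368 = \left(-24 + 25 + 10\right) 3368 = 11 \cdot 3368 = 37048$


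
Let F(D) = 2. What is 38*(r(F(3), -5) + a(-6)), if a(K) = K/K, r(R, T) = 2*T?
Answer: -342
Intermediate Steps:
a(K) = 1
38*(r(F(3), -5) + a(-6)) = 38*(2*(-5) + 1) = 38*(-10 + 1) = 38*(-9) = -342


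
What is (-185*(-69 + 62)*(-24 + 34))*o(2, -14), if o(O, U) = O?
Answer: 25900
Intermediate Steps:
(-185*(-69 + 62)*(-24 + 34))*o(2, -14) = -185*(-69 + 62)*(-24 + 34)*2 = -(-1295)*10*2 = -185*(-70)*2 = 12950*2 = 25900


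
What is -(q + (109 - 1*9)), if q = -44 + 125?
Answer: -181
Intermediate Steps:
q = 81
-(q + (109 - 1*9)) = -(81 + (109 - 1*9)) = -(81 + (109 - 9)) = -(81 + 100) = -1*181 = -181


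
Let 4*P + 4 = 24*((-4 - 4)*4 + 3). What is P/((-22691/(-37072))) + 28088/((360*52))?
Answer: -15101315899/53096940 ≈ -284.41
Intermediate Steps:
P = -175 (P = -1 + (24*((-4 - 4)*4 + 3))/4 = -1 + (24*(-8*4 + 3))/4 = -1 + (24*(-32 + 3))/4 = -1 + (24*(-29))/4 = -1 + (¼)*(-696) = -1 - 174 = -175)
P/((-22691/(-37072))) + 28088/((360*52)) = -175/((-22691/(-37072))) + 28088/((360*52)) = -175/((-22691*(-1/37072))) + 28088/18720 = -175/22691/37072 + 28088*(1/18720) = -175*37072/22691 + 3511/2340 = -6487600/22691 + 3511/2340 = -15101315899/53096940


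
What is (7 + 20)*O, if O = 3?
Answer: 81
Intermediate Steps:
(7 + 20)*O = (7 + 20)*3 = 27*3 = 81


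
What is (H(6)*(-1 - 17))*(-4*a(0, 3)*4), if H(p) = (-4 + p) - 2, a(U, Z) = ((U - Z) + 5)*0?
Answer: 0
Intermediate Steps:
a(U, Z) = 0 (a(U, Z) = (5 + U - Z)*0 = 0)
H(p) = -6 + p
(H(6)*(-1 - 17))*(-4*a(0, 3)*4) = ((-6 + 6)*(-1 - 17))*(-4*0*4) = (0*(-18))*(0*4) = 0*0 = 0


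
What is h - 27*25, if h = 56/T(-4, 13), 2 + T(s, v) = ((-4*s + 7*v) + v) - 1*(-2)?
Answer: -10118/15 ≈ -674.53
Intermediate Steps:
T(s, v) = -4*s + 8*v (T(s, v) = -2 + (((-4*s + 7*v) + v) - 1*(-2)) = -2 + ((-4*s + 8*v) + 2) = -2 + (2 - 4*s + 8*v) = -4*s + 8*v)
h = 7/15 (h = 56/(-4*(-4) + 8*13) = 56/(16 + 104) = 56/120 = 56*(1/120) = 7/15 ≈ 0.46667)
h - 27*25 = 7/15 - 27*25 = 7/15 - 675 = -10118/15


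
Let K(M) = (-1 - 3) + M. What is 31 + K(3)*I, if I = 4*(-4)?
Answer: 47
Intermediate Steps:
I = -16
K(M) = -4 + M
31 + K(3)*I = 31 + (-4 + 3)*(-16) = 31 - 1*(-16) = 31 + 16 = 47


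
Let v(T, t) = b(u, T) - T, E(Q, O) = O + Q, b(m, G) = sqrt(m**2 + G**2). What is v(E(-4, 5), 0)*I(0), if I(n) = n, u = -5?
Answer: 0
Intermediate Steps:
b(m, G) = sqrt(G**2 + m**2)
v(T, t) = sqrt(25 + T**2) - T (v(T, t) = sqrt(T**2 + (-5)**2) - T = sqrt(T**2 + 25) - T = sqrt(25 + T**2) - T)
v(E(-4, 5), 0)*I(0) = (sqrt(25 + (5 - 4)**2) - (5 - 4))*0 = (sqrt(25 + 1**2) - 1*1)*0 = (sqrt(25 + 1) - 1)*0 = (sqrt(26) - 1)*0 = (-1 + sqrt(26))*0 = 0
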